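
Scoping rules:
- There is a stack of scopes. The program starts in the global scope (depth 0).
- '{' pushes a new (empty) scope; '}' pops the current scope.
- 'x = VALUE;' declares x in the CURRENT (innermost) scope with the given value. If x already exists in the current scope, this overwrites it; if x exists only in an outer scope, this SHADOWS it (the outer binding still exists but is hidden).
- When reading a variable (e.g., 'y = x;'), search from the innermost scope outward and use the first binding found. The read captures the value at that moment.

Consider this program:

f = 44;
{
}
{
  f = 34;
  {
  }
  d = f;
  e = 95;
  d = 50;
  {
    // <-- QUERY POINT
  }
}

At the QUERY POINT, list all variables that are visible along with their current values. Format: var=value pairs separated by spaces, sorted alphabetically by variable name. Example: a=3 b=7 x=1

Answer: d=50 e=95 f=34

Derivation:
Step 1: declare f=44 at depth 0
Step 2: enter scope (depth=1)
Step 3: exit scope (depth=0)
Step 4: enter scope (depth=1)
Step 5: declare f=34 at depth 1
Step 6: enter scope (depth=2)
Step 7: exit scope (depth=1)
Step 8: declare d=(read f)=34 at depth 1
Step 9: declare e=95 at depth 1
Step 10: declare d=50 at depth 1
Step 11: enter scope (depth=2)
Visible at query point: d=50 e=95 f=34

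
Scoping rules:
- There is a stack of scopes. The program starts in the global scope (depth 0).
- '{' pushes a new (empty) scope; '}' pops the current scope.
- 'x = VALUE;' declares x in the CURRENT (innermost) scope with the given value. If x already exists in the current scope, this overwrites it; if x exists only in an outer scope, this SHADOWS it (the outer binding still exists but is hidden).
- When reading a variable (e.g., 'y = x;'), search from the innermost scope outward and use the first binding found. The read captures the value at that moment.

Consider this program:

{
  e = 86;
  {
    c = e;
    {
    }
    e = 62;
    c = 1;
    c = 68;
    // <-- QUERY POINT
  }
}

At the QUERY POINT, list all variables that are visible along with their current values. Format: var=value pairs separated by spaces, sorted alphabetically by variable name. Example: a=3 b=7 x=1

Step 1: enter scope (depth=1)
Step 2: declare e=86 at depth 1
Step 3: enter scope (depth=2)
Step 4: declare c=(read e)=86 at depth 2
Step 5: enter scope (depth=3)
Step 6: exit scope (depth=2)
Step 7: declare e=62 at depth 2
Step 8: declare c=1 at depth 2
Step 9: declare c=68 at depth 2
Visible at query point: c=68 e=62

Answer: c=68 e=62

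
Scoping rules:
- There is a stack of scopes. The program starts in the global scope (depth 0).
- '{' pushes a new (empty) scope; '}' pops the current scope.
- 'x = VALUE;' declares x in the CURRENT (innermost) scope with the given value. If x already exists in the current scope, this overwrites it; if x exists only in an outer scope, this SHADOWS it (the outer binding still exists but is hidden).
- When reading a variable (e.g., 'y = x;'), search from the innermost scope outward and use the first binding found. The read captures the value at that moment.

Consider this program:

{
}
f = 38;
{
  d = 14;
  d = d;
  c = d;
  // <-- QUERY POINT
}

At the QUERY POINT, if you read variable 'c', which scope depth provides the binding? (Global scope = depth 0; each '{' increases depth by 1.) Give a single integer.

Answer: 1

Derivation:
Step 1: enter scope (depth=1)
Step 2: exit scope (depth=0)
Step 3: declare f=38 at depth 0
Step 4: enter scope (depth=1)
Step 5: declare d=14 at depth 1
Step 6: declare d=(read d)=14 at depth 1
Step 7: declare c=(read d)=14 at depth 1
Visible at query point: c=14 d=14 f=38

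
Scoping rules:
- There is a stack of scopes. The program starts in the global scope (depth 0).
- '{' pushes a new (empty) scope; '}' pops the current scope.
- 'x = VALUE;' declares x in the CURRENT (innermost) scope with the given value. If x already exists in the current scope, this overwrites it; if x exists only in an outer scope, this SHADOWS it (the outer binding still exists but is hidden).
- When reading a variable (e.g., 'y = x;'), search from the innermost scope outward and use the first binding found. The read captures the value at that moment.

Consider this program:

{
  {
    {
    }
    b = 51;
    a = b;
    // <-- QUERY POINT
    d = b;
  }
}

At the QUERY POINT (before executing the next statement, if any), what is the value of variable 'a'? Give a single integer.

Step 1: enter scope (depth=1)
Step 2: enter scope (depth=2)
Step 3: enter scope (depth=3)
Step 4: exit scope (depth=2)
Step 5: declare b=51 at depth 2
Step 6: declare a=(read b)=51 at depth 2
Visible at query point: a=51 b=51

Answer: 51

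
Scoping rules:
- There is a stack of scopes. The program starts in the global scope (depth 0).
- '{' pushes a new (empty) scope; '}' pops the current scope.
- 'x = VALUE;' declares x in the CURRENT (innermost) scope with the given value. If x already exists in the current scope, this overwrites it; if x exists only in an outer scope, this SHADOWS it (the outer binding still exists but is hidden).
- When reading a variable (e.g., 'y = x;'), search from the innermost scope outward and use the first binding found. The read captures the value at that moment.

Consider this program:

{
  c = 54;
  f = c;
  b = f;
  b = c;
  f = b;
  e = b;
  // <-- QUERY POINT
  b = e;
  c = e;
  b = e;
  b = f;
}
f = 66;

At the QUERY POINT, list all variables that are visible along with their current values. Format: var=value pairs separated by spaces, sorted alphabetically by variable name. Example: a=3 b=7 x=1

Step 1: enter scope (depth=1)
Step 2: declare c=54 at depth 1
Step 3: declare f=(read c)=54 at depth 1
Step 4: declare b=(read f)=54 at depth 1
Step 5: declare b=(read c)=54 at depth 1
Step 6: declare f=(read b)=54 at depth 1
Step 7: declare e=(read b)=54 at depth 1
Visible at query point: b=54 c=54 e=54 f=54

Answer: b=54 c=54 e=54 f=54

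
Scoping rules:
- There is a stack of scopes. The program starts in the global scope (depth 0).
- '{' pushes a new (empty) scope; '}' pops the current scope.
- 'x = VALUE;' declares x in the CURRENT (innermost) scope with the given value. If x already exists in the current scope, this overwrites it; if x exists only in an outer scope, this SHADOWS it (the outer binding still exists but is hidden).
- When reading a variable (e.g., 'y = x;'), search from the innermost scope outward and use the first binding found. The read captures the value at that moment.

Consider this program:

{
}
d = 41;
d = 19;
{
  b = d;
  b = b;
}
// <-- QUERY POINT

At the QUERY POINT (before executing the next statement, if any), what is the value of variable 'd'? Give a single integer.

Step 1: enter scope (depth=1)
Step 2: exit scope (depth=0)
Step 3: declare d=41 at depth 0
Step 4: declare d=19 at depth 0
Step 5: enter scope (depth=1)
Step 6: declare b=(read d)=19 at depth 1
Step 7: declare b=(read b)=19 at depth 1
Step 8: exit scope (depth=0)
Visible at query point: d=19

Answer: 19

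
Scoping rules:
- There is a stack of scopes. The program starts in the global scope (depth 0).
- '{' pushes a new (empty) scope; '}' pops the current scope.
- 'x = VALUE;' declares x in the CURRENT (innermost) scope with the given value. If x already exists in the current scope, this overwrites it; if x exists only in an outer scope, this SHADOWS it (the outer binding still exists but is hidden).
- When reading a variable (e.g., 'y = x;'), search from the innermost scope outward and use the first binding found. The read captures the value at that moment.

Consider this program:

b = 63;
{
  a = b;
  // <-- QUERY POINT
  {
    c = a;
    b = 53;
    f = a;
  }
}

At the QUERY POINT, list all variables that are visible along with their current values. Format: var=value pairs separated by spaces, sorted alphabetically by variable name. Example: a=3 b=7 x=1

Answer: a=63 b=63

Derivation:
Step 1: declare b=63 at depth 0
Step 2: enter scope (depth=1)
Step 3: declare a=(read b)=63 at depth 1
Visible at query point: a=63 b=63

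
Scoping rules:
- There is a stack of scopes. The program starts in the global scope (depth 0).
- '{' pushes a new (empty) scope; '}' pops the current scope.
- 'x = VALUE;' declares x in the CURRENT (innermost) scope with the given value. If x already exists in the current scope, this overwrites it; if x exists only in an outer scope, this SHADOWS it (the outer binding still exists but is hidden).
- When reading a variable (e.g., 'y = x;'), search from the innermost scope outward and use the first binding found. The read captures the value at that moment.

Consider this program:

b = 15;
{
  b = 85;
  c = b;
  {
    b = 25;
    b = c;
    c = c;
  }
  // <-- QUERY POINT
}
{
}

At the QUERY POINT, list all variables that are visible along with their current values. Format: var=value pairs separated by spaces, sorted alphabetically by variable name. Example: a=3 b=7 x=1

Step 1: declare b=15 at depth 0
Step 2: enter scope (depth=1)
Step 3: declare b=85 at depth 1
Step 4: declare c=(read b)=85 at depth 1
Step 5: enter scope (depth=2)
Step 6: declare b=25 at depth 2
Step 7: declare b=(read c)=85 at depth 2
Step 8: declare c=(read c)=85 at depth 2
Step 9: exit scope (depth=1)
Visible at query point: b=85 c=85

Answer: b=85 c=85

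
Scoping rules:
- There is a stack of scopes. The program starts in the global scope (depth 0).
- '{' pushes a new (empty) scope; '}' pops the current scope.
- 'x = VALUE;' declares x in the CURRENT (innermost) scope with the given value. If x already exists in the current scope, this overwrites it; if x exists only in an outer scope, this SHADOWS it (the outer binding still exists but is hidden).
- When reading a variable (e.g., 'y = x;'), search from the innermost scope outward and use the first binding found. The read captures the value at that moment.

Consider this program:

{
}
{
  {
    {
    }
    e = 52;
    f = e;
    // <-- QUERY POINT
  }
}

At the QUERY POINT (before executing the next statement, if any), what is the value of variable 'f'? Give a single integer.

Step 1: enter scope (depth=1)
Step 2: exit scope (depth=0)
Step 3: enter scope (depth=1)
Step 4: enter scope (depth=2)
Step 5: enter scope (depth=3)
Step 6: exit scope (depth=2)
Step 7: declare e=52 at depth 2
Step 8: declare f=(read e)=52 at depth 2
Visible at query point: e=52 f=52

Answer: 52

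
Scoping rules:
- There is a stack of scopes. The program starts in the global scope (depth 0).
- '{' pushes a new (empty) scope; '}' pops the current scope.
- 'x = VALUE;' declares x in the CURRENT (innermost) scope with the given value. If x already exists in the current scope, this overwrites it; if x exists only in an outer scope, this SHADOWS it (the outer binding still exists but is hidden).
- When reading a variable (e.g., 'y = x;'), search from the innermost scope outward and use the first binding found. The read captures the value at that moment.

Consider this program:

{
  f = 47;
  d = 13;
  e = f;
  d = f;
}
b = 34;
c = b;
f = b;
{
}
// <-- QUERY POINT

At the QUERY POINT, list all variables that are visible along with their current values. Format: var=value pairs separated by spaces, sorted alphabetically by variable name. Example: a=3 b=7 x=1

Step 1: enter scope (depth=1)
Step 2: declare f=47 at depth 1
Step 3: declare d=13 at depth 1
Step 4: declare e=(read f)=47 at depth 1
Step 5: declare d=(read f)=47 at depth 1
Step 6: exit scope (depth=0)
Step 7: declare b=34 at depth 0
Step 8: declare c=(read b)=34 at depth 0
Step 9: declare f=(read b)=34 at depth 0
Step 10: enter scope (depth=1)
Step 11: exit scope (depth=0)
Visible at query point: b=34 c=34 f=34

Answer: b=34 c=34 f=34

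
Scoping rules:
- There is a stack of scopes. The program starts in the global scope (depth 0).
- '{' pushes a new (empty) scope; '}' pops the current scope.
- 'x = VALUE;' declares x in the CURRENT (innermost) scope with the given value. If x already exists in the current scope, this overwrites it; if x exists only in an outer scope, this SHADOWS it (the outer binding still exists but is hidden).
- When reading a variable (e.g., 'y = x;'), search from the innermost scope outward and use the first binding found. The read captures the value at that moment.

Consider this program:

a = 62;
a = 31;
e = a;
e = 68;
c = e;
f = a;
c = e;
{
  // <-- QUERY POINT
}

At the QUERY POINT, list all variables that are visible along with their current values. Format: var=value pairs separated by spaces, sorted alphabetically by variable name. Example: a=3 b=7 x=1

Answer: a=31 c=68 e=68 f=31

Derivation:
Step 1: declare a=62 at depth 0
Step 2: declare a=31 at depth 0
Step 3: declare e=(read a)=31 at depth 0
Step 4: declare e=68 at depth 0
Step 5: declare c=(read e)=68 at depth 0
Step 6: declare f=(read a)=31 at depth 0
Step 7: declare c=(read e)=68 at depth 0
Step 8: enter scope (depth=1)
Visible at query point: a=31 c=68 e=68 f=31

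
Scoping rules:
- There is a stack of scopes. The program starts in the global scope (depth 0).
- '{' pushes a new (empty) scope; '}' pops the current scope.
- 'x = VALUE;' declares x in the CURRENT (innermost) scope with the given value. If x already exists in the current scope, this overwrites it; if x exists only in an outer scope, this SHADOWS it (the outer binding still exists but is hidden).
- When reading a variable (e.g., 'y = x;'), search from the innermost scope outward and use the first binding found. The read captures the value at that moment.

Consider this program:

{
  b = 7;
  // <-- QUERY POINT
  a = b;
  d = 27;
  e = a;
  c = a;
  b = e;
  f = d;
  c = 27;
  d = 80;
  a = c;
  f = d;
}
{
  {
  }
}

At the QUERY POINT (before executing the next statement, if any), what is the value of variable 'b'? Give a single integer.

Answer: 7

Derivation:
Step 1: enter scope (depth=1)
Step 2: declare b=7 at depth 1
Visible at query point: b=7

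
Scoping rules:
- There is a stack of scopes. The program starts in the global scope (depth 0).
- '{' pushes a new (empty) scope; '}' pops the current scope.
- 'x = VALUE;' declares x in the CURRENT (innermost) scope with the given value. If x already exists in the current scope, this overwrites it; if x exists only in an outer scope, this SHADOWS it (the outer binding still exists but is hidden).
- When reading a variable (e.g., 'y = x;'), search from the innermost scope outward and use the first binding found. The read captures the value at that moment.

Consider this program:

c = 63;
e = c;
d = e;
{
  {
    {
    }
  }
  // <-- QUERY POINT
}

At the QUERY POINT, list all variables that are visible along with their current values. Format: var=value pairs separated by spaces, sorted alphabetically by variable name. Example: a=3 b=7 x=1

Step 1: declare c=63 at depth 0
Step 2: declare e=(read c)=63 at depth 0
Step 3: declare d=(read e)=63 at depth 0
Step 4: enter scope (depth=1)
Step 5: enter scope (depth=2)
Step 6: enter scope (depth=3)
Step 7: exit scope (depth=2)
Step 8: exit scope (depth=1)
Visible at query point: c=63 d=63 e=63

Answer: c=63 d=63 e=63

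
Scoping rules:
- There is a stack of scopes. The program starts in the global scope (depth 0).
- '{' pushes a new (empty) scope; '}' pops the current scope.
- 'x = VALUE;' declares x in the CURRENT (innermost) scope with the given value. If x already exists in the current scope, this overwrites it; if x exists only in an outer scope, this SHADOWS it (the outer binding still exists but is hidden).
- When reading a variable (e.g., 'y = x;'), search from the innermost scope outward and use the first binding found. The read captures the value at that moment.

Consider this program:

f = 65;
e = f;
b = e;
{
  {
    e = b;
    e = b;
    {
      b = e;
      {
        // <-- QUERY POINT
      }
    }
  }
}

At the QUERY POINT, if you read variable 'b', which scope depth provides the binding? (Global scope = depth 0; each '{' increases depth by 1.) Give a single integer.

Step 1: declare f=65 at depth 0
Step 2: declare e=(read f)=65 at depth 0
Step 3: declare b=(read e)=65 at depth 0
Step 4: enter scope (depth=1)
Step 5: enter scope (depth=2)
Step 6: declare e=(read b)=65 at depth 2
Step 7: declare e=(read b)=65 at depth 2
Step 8: enter scope (depth=3)
Step 9: declare b=(read e)=65 at depth 3
Step 10: enter scope (depth=4)
Visible at query point: b=65 e=65 f=65

Answer: 3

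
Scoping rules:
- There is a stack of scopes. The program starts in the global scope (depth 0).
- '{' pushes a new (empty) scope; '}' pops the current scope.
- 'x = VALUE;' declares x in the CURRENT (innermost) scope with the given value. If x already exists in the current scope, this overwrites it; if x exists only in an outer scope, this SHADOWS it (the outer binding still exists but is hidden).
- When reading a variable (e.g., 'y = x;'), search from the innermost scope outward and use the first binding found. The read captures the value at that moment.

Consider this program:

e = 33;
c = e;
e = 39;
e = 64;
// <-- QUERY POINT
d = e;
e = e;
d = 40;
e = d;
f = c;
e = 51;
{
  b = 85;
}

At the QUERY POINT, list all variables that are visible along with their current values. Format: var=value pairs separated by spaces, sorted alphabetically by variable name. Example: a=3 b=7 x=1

Step 1: declare e=33 at depth 0
Step 2: declare c=(read e)=33 at depth 0
Step 3: declare e=39 at depth 0
Step 4: declare e=64 at depth 0
Visible at query point: c=33 e=64

Answer: c=33 e=64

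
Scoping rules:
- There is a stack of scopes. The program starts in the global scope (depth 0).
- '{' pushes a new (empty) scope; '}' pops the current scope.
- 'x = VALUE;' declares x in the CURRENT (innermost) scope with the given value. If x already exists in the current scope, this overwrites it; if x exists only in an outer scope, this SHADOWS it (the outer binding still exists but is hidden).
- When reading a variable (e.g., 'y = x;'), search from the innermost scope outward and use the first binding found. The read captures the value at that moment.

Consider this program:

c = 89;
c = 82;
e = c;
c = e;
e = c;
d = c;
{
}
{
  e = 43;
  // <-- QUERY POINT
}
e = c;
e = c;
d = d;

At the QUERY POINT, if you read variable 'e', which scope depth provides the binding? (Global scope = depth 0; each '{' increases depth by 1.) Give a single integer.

Step 1: declare c=89 at depth 0
Step 2: declare c=82 at depth 0
Step 3: declare e=(read c)=82 at depth 0
Step 4: declare c=(read e)=82 at depth 0
Step 5: declare e=(read c)=82 at depth 0
Step 6: declare d=(read c)=82 at depth 0
Step 7: enter scope (depth=1)
Step 8: exit scope (depth=0)
Step 9: enter scope (depth=1)
Step 10: declare e=43 at depth 1
Visible at query point: c=82 d=82 e=43

Answer: 1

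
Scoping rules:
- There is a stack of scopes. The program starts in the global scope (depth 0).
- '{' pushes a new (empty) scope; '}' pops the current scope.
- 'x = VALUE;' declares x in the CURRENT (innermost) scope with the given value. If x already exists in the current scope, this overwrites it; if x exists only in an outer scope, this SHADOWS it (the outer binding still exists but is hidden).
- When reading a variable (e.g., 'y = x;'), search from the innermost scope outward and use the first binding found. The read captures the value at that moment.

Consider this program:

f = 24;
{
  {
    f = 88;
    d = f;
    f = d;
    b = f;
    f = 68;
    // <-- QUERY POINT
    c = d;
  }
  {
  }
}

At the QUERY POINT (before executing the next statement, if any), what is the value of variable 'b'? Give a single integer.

Answer: 88

Derivation:
Step 1: declare f=24 at depth 0
Step 2: enter scope (depth=1)
Step 3: enter scope (depth=2)
Step 4: declare f=88 at depth 2
Step 5: declare d=(read f)=88 at depth 2
Step 6: declare f=(read d)=88 at depth 2
Step 7: declare b=(read f)=88 at depth 2
Step 8: declare f=68 at depth 2
Visible at query point: b=88 d=88 f=68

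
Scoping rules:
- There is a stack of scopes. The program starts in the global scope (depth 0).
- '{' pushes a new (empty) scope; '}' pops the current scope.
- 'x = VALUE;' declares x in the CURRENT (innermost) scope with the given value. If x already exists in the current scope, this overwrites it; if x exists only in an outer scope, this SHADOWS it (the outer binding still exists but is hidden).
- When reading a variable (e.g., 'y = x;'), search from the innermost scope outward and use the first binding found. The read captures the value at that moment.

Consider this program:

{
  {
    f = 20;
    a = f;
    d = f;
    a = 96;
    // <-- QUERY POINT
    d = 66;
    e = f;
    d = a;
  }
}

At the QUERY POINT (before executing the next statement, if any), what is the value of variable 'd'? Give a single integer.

Answer: 20

Derivation:
Step 1: enter scope (depth=1)
Step 2: enter scope (depth=2)
Step 3: declare f=20 at depth 2
Step 4: declare a=(read f)=20 at depth 2
Step 5: declare d=(read f)=20 at depth 2
Step 6: declare a=96 at depth 2
Visible at query point: a=96 d=20 f=20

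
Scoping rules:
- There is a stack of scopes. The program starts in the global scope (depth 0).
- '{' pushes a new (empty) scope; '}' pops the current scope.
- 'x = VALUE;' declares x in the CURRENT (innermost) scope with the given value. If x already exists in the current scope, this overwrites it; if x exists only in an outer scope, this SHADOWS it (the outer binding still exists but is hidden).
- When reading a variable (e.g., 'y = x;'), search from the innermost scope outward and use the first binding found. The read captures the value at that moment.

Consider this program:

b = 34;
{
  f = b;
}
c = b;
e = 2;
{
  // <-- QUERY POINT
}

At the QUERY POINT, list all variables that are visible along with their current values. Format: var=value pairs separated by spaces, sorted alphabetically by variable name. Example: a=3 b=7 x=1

Answer: b=34 c=34 e=2

Derivation:
Step 1: declare b=34 at depth 0
Step 2: enter scope (depth=1)
Step 3: declare f=(read b)=34 at depth 1
Step 4: exit scope (depth=0)
Step 5: declare c=(read b)=34 at depth 0
Step 6: declare e=2 at depth 0
Step 7: enter scope (depth=1)
Visible at query point: b=34 c=34 e=2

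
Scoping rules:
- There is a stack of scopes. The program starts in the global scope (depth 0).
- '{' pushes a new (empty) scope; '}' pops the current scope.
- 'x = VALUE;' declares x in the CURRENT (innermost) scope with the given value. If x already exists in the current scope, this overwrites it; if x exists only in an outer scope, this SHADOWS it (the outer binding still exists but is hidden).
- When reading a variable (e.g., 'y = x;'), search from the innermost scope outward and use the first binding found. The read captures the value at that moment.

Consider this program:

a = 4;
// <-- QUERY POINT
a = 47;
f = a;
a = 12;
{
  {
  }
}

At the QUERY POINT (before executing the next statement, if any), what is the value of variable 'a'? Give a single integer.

Answer: 4

Derivation:
Step 1: declare a=4 at depth 0
Visible at query point: a=4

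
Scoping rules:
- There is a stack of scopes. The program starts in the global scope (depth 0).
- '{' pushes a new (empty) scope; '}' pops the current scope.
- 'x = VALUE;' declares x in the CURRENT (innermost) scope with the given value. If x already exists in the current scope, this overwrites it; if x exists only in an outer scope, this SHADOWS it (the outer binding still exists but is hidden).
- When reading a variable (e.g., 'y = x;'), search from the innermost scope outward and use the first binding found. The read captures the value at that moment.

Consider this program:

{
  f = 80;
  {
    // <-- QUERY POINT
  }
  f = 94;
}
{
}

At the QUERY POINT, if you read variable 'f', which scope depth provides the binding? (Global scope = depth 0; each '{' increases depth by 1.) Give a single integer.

Step 1: enter scope (depth=1)
Step 2: declare f=80 at depth 1
Step 3: enter scope (depth=2)
Visible at query point: f=80

Answer: 1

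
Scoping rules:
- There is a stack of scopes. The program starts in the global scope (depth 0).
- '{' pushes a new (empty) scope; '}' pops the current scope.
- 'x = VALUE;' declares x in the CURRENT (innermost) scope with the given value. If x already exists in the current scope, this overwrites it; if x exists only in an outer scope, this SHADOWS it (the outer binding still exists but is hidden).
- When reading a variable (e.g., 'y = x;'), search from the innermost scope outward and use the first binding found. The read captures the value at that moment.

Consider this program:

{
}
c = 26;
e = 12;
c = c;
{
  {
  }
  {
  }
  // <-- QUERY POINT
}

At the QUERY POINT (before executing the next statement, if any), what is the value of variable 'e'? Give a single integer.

Answer: 12

Derivation:
Step 1: enter scope (depth=1)
Step 2: exit scope (depth=0)
Step 3: declare c=26 at depth 0
Step 4: declare e=12 at depth 0
Step 5: declare c=(read c)=26 at depth 0
Step 6: enter scope (depth=1)
Step 7: enter scope (depth=2)
Step 8: exit scope (depth=1)
Step 9: enter scope (depth=2)
Step 10: exit scope (depth=1)
Visible at query point: c=26 e=12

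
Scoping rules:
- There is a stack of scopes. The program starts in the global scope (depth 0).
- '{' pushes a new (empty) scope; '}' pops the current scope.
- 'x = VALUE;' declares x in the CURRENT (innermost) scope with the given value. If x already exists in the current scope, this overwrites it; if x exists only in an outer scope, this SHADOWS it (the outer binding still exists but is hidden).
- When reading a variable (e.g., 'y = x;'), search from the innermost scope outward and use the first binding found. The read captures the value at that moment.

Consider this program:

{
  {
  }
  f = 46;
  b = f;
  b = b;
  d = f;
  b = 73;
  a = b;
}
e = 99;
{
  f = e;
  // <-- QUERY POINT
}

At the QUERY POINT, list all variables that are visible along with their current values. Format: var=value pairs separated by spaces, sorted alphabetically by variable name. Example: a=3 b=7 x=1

Answer: e=99 f=99

Derivation:
Step 1: enter scope (depth=1)
Step 2: enter scope (depth=2)
Step 3: exit scope (depth=1)
Step 4: declare f=46 at depth 1
Step 5: declare b=(read f)=46 at depth 1
Step 6: declare b=(read b)=46 at depth 1
Step 7: declare d=(read f)=46 at depth 1
Step 8: declare b=73 at depth 1
Step 9: declare a=(read b)=73 at depth 1
Step 10: exit scope (depth=0)
Step 11: declare e=99 at depth 0
Step 12: enter scope (depth=1)
Step 13: declare f=(read e)=99 at depth 1
Visible at query point: e=99 f=99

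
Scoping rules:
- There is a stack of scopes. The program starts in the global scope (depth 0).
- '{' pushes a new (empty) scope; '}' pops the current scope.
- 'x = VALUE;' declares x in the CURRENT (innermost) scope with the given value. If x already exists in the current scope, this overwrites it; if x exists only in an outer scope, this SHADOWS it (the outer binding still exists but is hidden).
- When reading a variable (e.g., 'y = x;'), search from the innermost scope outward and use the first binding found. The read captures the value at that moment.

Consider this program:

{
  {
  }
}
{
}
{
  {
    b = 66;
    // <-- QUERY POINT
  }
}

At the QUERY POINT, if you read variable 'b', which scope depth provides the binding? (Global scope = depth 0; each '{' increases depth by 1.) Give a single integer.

Answer: 2

Derivation:
Step 1: enter scope (depth=1)
Step 2: enter scope (depth=2)
Step 3: exit scope (depth=1)
Step 4: exit scope (depth=0)
Step 5: enter scope (depth=1)
Step 6: exit scope (depth=0)
Step 7: enter scope (depth=1)
Step 8: enter scope (depth=2)
Step 9: declare b=66 at depth 2
Visible at query point: b=66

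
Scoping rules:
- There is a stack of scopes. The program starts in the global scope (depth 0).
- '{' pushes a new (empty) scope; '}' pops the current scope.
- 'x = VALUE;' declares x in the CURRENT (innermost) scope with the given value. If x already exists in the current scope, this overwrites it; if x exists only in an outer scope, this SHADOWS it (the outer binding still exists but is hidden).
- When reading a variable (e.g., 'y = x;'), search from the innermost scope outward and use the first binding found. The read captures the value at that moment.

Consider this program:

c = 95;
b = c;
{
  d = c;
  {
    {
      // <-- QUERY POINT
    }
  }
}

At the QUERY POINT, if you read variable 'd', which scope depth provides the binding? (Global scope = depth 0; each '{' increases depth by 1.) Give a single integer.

Answer: 1

Derivation:
Step 1: declare c=95 at depth 0
Step 2: declare b=(read c)=95 at depth 0
Step 3: enter scope (depth=1)
Step 4: declare d=(read c)=95 at depth 1
Step 5: enter scope (depth=2)
Step 6: enter scope (depth=3)
Visible at query point: b=95 c=95 d=95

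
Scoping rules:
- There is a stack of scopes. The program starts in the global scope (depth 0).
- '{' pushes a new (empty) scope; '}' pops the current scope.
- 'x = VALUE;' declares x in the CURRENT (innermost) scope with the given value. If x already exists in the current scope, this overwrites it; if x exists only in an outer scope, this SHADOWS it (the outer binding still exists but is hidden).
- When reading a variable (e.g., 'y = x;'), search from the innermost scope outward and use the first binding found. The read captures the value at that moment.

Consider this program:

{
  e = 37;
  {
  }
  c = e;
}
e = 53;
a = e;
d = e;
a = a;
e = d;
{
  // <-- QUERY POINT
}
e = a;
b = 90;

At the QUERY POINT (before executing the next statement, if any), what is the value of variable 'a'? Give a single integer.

Answer: 53

Derivation:
Step 1: enter scope (depth=1)
Step 2: declare e=37 at depth 1
Step 3: enter scope (depth=2)
Step 4: exit scope (depth=1)
Step 5: declare c=(read e)=37 at depth 1
Step 6: exit scope (depth=0)
Step 7: declare e=53 at depth 0
Step 8: declare a=(read e)=53 at depth 0
Step 9: declare d=(read e)=53 at depth 0
Step 10: declare a=(read a)=53 at depth 0
Step 11: declare e=(read d)=53 at depth 0
Step 12: enter scope (depth=1)
Visible at query point: a=53 d=53 e=53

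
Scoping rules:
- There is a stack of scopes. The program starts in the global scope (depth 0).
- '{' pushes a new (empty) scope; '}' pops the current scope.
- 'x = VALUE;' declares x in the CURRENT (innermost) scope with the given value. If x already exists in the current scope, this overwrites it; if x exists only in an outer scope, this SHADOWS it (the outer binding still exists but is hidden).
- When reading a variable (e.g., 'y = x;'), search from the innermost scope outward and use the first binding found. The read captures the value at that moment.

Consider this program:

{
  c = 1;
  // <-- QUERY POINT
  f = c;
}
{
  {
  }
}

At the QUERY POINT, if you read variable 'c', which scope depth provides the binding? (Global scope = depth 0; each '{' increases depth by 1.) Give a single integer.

Step 1: enter scope (depth=1)
Step 2: declare c=1 at depth 1
Visible at query point: c=1

Answer: 1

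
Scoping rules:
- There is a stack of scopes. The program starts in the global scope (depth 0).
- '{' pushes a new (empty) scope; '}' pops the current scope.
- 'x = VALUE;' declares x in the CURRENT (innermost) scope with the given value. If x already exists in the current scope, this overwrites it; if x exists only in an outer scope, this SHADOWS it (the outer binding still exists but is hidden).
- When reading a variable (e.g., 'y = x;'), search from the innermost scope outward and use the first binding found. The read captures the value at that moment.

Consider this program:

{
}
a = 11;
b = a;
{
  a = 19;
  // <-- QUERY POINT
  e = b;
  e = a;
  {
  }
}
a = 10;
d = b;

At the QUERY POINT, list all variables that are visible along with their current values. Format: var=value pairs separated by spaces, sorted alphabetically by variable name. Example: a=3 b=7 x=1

Answer: a=19 b=11

Derivation:
Step 1: enter scope (depth=1)
Step 2: exit scope (depth=0)
Step 3: declare a=11 at depth 0
Step 4: declare b=(read a)=11 at depth 0
Step 5: enter scope (depth=1)
Step 6: declare a=19 at depth 1
Visible at query point: a=19 b=11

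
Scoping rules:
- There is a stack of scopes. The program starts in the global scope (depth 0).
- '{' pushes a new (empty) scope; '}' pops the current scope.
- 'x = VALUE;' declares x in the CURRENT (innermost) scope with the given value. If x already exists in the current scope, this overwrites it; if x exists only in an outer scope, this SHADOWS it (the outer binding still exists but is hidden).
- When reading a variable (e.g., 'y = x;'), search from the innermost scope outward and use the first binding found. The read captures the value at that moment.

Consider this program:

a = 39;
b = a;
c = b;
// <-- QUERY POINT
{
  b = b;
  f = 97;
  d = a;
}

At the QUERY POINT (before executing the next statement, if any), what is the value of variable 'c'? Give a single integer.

Answer: 39

Derivation:
Step 1: declare a=39 at depth 0
Step 2: declare b=(read a)=39 at depth 0
Step 3: declare c=(read b)=39 at depth 0
Visible at query point: a=39 b=39 c=39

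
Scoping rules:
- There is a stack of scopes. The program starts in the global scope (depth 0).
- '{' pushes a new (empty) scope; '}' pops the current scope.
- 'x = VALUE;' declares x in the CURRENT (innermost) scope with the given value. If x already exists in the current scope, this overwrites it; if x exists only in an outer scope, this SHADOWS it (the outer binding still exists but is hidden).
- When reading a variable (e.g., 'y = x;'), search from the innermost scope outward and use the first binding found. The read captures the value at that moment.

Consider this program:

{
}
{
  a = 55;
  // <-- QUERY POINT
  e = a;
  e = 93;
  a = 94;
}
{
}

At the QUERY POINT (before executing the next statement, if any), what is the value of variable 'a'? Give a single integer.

Step 1: enter scope (depth=1)
Step 2: exit scope (depth=0)
Step 3: enter scope (depth=1)
Step 4: declare a=55 at depth 1
Visible at query point: a=55

Answer: 55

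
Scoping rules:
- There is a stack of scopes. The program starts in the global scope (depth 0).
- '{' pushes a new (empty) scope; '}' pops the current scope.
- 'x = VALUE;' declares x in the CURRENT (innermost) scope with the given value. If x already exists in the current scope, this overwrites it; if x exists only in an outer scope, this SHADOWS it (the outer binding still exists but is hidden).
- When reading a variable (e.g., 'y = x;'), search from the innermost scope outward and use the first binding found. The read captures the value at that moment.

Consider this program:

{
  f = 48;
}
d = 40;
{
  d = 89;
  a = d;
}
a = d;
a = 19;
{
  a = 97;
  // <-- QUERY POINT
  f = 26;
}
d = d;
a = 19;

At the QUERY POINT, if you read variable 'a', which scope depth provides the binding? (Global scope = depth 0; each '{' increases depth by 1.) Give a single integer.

Answer: 1

Derivation:
Step 1: enter scope (depth=1)
Step 2: declare f=48 at depth 1
Step 3: exit scope (depth=0)
Step 4: declare d=40 at depth 0
Step 5: enter scope (depth=1)
Step 6: declare d=89 at depth 1
Step 7: declare a=(read d)=89 at depth 1
Step 8: exit scope (depth=0)
Step 9: declare a=(read d)=40 at depth 0
Step 10: declare a=19 at depth 0
Step 11: enter scope (depth=1)
Step 12: declare a=97 at depth 1
Visible at query point: a=97 d=40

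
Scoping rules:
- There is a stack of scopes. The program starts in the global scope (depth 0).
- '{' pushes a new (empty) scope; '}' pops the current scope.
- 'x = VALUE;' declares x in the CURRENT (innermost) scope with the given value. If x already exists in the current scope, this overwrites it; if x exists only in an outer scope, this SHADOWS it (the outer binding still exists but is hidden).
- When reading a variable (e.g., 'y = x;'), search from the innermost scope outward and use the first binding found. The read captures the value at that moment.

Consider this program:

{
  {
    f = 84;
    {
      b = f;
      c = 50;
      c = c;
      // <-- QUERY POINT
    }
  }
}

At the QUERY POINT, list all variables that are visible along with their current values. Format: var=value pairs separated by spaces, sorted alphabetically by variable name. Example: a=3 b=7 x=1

Step 1: enter scope (depth=1)
Step 2: enter scope (depth=2)
Step 3: declare f=84 at depth 2
Step 4: enter scope (depth=3)
Step 5: declare b=(read f)=84 at depth 3
Step 6: declare c=50 at depth 3
Step 7: declare c=(read c)=50 at depth 3
Visible at query point: b=84 c=50 f=84

Answer: b=84 c=50 f=84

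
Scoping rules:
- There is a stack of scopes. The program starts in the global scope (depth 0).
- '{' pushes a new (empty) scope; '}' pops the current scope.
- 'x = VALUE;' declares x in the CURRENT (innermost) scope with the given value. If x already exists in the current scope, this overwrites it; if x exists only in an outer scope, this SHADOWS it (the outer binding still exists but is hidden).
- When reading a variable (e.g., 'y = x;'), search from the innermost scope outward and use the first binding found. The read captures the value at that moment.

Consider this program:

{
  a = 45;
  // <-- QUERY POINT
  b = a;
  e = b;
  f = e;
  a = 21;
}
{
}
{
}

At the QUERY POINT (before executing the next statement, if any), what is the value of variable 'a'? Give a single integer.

Step 1: enter scope (depth=1)
Step 2: declare a=45 at depth 1
Visible at query point: a=45

Answer: 45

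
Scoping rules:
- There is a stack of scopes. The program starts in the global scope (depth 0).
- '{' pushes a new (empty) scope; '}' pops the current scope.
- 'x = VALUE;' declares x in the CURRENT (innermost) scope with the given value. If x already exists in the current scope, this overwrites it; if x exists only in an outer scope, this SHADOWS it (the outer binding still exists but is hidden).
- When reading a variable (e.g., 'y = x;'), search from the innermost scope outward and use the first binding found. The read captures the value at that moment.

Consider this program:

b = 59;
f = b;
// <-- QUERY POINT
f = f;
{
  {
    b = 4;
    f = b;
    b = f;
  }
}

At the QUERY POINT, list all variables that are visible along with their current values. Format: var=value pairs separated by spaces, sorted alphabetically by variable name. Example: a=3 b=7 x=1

Step 1: declare b=59 at depth 0
Step 2: declare f=(read b)=59 at depth 0
Visible at query point: b=59 f=59

Answer: b=59 f=59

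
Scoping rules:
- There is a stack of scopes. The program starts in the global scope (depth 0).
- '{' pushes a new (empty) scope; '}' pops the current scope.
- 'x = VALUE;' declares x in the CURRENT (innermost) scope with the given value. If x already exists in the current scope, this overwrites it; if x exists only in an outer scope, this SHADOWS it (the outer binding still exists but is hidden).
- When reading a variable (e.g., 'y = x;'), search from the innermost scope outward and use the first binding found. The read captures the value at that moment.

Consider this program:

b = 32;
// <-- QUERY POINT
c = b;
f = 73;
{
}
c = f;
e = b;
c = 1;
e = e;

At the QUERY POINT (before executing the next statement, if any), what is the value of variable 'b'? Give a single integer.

Step 1: declare b=32 at depth 0
Visible at query point: b=32

Answer: 32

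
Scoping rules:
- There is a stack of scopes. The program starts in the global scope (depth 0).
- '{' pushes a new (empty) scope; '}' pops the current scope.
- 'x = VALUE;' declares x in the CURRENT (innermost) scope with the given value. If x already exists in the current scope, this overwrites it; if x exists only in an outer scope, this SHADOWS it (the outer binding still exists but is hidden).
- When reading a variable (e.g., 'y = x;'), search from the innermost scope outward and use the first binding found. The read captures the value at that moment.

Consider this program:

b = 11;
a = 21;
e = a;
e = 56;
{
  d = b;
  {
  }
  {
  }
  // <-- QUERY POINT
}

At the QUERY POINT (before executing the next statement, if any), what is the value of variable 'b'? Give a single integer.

Step 1: declare b=11 at depth 0
Step 2: declare a=21 at depth 0
Step 3: declare e=(read a)=21 at depth 0
Step 4: declare e=56 at depth 0
Step 5: enter scope (depth=1)
Step 6: declare d=(read b)=11 at depth 1
Step 7: enter scope (depth=2)
Step 8: exit scope (depth=1)
Step 9: enter scope (depth=2)
Step 10: exit scope (depth=1)
Visible at query point: a=21 b=11 d=11 e=56

Answer: 11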